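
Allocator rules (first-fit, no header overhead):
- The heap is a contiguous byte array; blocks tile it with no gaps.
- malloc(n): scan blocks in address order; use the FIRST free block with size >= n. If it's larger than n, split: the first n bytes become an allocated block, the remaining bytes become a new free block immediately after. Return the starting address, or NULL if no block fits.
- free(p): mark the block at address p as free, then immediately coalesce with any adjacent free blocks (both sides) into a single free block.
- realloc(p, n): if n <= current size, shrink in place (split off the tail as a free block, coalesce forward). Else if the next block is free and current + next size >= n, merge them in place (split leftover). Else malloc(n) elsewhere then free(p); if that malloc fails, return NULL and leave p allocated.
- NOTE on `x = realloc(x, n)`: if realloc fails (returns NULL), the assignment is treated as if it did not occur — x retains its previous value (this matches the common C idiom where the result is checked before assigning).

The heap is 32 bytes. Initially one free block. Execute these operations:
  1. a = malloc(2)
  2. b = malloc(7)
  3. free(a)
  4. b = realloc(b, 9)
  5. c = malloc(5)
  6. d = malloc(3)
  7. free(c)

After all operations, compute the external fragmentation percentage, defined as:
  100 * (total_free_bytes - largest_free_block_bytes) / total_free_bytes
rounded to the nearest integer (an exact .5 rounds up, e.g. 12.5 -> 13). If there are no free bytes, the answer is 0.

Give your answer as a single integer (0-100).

Answer: 35

Derivation:
Op 1: a = malloc(2) -> a = 0; heap: [0-1 ALLOC][2-31 FREE]
Op 2: b = malloc(7) -> b = 2; heap: [0-1 ALLOC][2-8 ALLOC][9-31 FREE]
Op 3: free(a) -> (freed a); heap: [0-1 FREE][2-8 ALLOC][9-31 FREE]
Op 4: b = realloc(b, 9) -> b = 2; heap: [0-1 FREE][2-10 ALLOC][11-31 FREE]
Op 5: c = malloc(5) -> c = 11; heap: [0-1 FREE][2-10 ALLOC][11-15 ALLOC][16-31 FREE]
Op 6: d = malloc(3) -> d = 16; heap: [0-1 FREE][2-10 ALLOC][11-15 ALLOC][16-18 ALLOC][19-31 FREE]
Op 7: free(c) -> (freed c); heap: [0-1 FREE][2-10 ALLOC][11-15 FREE][16-18 ALLOC][19-31 FREE]
Free blocks: [2 5 13] total_free=20 largest=13 -> 100*(20-13)/20 = 700/20 = 35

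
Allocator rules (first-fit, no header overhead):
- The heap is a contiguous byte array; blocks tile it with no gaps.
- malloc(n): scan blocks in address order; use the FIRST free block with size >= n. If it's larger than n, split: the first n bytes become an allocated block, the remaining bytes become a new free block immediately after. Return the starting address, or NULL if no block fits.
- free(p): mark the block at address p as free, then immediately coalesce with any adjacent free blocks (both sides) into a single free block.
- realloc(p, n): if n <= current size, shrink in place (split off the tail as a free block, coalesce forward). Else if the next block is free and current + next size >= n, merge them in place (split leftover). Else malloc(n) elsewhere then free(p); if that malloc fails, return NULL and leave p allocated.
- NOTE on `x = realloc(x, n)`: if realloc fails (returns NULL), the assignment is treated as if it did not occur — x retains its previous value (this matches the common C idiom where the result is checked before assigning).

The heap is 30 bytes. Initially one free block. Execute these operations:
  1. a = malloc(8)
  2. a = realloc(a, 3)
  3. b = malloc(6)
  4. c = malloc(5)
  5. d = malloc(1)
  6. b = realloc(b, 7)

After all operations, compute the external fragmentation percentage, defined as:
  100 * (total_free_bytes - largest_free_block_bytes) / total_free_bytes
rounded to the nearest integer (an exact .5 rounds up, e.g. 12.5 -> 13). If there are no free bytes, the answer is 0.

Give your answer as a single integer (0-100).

Op 1: a = malloc(8) -> a = 0; heap: [0-7 ALLOC][8-29 FREE]
Op 2: a = realloc(a, 3) -> a = 0; heap: [0-2 ALLOC][3-29 FREE]
Op 3: b = malloc(6) -> b = 3; heap: [0-2 ALLOC][3-8 ALLOC][9-29 FREE]
Op 4: c = malloc(5) -> c = 9; heap: [0-2 ALLOC][3-8 ALLOC][9-13 ALLOC][14-29 FREE]
Op 5: d = malloc(1) -> d = 14; heap: [0-2 ALLOC][3-8 ALLOC][9-13 ALLOC][14-14 ALLOC][15-29 FREE]
Op 6: b = realloc(b, 7) -> b = 15; heap: [0-2 ALLOC][3-8 FREE][9-13 ALLOC][14-14 ALLOC][15-21 ALLOC][22-29 FREE]
Free blocks: [6 8] total_free=14 largest=8 -> 100*(14-8)/14 = 600/14 ≈ 42.857 -> rounds to 43

Answer: 43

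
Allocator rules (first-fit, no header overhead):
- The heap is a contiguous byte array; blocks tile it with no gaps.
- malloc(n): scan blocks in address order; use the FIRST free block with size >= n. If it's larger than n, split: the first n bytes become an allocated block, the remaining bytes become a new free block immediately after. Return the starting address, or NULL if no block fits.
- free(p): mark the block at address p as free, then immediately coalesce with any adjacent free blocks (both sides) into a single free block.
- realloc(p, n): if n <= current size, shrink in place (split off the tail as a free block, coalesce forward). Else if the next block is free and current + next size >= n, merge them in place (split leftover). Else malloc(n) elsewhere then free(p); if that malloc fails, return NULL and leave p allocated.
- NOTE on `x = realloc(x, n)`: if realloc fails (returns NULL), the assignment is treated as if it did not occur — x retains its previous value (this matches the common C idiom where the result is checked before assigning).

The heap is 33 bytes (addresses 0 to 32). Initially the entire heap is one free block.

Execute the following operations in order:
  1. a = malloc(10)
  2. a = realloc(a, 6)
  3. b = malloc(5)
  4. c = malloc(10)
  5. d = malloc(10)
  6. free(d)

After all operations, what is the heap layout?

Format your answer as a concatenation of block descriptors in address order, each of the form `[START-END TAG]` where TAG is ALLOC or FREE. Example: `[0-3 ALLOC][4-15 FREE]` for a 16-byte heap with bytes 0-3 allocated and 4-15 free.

Answer: [0-5 ALLOC][6-10 ALLOC][11-20 ALLOC][21-32 FREE]

Derivation:
Op 1: a = malloc(10) -> a = 0; heap: [0-9 ALLOC][10-32 FREE]
Op 2: a = realloc(a, 6) -> a = 0; heap: [0-5 ALLOC][6-32 FREE]
Op 3: b = malloc(5) -> b = 6; heap: [0-5 ALLOC][6-10 ALLOC][11-32 FREE]
Op 4: c = malloc(10) -> c = 11; heap: [0-5 ALLOC][6-10 ALLOC][11-20 ALLOC][21-32 FREE]
Op 5: d = malloc(10) -> d = 21; heap: [0-5 ALLOC][6-10 ALLOC][11-20 ALLOC][21-30 ALLOC][31-32 FREE]
Op 6: free(d) -> (freed d); heap: [0-5 ALLOC][6-10 ALLOC][11-20 ALLOC][21-32 FREE]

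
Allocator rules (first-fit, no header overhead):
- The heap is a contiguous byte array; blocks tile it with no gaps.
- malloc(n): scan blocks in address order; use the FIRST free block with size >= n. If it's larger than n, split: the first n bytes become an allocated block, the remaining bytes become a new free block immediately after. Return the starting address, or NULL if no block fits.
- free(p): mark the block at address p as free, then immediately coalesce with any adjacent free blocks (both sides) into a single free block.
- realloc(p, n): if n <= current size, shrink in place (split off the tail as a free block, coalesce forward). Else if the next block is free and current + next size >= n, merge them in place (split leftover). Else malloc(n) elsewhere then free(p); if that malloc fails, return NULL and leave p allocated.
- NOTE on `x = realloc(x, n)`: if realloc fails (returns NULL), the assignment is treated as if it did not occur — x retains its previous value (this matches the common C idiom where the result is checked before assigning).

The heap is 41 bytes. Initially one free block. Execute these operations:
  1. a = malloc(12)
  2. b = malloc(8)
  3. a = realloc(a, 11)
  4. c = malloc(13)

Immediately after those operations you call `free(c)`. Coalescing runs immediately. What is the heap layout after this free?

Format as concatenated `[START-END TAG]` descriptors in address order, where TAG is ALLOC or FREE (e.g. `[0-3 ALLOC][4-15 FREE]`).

Answer: [0-10 ALLOC][11-11 FREE][12-19 ALLOC][20-40 FREE]

Derivation:
Op 1: a = malloc(12) -> a = 0; heap: [0-11 ALLOC][12-40 FREE]
Op 2: b = malloc(8) -> b = 12; heap: [0-11 ALLOC][12-19 ALLOC][20-40 FREE]
Op 3: a = realloc(a, 11) -> a = 0; heap: [0-10 ALLOC][11-11 FREE][12-19 ALLOC][20-40 FREE]
Op 4: c = malloc(13) -> c = 20; heap: [0-10 ALLOC][11-11 FREE][12-19 ALLOC][20-32 ALLOC][33-40 FREE]
free(c): c = 20 -> block [20-32 ALLOC]; mark free, coalesce with adjacent free neighbors -> [0-10 ALLOC][11-11 FREE][12-19 ALLOC][20-40 FREE]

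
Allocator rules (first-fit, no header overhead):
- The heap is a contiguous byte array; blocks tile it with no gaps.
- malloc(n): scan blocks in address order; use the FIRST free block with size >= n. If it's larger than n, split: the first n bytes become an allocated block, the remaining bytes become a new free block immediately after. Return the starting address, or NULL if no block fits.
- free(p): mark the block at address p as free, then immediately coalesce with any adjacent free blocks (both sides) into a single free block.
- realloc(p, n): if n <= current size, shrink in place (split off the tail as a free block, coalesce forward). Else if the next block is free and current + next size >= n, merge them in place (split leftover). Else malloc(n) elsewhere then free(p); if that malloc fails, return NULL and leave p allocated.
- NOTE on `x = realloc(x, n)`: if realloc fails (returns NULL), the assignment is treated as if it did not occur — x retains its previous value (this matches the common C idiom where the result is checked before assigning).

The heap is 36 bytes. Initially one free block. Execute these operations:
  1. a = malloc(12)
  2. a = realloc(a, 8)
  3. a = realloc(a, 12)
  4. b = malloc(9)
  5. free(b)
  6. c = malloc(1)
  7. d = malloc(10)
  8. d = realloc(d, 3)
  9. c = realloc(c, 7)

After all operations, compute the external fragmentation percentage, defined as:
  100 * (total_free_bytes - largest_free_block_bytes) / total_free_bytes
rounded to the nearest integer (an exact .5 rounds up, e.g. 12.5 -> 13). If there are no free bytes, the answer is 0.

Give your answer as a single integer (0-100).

Answer: 7

Derivation:
Op 1: a = malloc(12) -> a = 0; heap: [0-11 ALLOC][12-35 FREE]
Op 2: a = realloc(a, 8) -> a = 0; heap: [0-7 ALLOC][8-35 FREE]
Op 3: a = realloc(a, 12) -> a = 0; heap: [0-11 ALLOC][12-35 FREE]
Op 4: b = malloc(9) -> b = 12; heap: [0-11 ALLOC][12-20 ALLOC][21-35 FREE]
Op 5: free(b) -> (freed b); heap: [0-11 ALLOC][12-35 FREE]
Op 6: c = malloc(1) -> c = 12; heap: [0-11 ALLOC][12-12 ALLOC][13-35 FREE]
Op 7: d = malloc(10) -> d = 13; heap: [0-11 ALLOC][12-12 ALLOC][13-22 ALLOC][23-35 FREE]
Op 8: d = realloc(d, 3) -> d = 13; heap: [0-11 ALLOC][12-12 ALLOC][13-15 ALLOC][16-35 FREE]
Op 9: c = realloc(c, 7) -> c = 16; heap: [0-11 ALLOC][12-12 FREE][13-15 ALLOC][16-22 ALLOC][23-35 FREE]
Free blocks: [1 13] total_free=14 largest=13 -> 100*(14-13)/14 = 100/14 ≈ 7.143 -> rounds to 7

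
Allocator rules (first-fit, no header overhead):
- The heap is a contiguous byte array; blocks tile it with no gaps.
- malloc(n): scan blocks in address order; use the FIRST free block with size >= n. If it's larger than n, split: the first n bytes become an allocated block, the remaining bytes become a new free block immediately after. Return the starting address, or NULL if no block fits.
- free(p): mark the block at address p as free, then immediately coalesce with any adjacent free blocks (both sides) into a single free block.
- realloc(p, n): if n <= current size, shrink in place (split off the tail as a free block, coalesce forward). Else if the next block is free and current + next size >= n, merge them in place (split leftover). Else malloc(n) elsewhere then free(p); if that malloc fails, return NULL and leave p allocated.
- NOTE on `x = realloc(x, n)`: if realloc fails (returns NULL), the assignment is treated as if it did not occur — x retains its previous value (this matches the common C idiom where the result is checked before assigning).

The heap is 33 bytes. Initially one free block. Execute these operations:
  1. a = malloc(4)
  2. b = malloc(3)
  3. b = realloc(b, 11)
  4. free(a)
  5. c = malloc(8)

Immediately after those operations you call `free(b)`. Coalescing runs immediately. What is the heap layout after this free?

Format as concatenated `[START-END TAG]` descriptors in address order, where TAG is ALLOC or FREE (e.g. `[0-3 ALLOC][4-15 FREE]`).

Answer: [0-14 FREE][15-22 ALLOC][23-32 FREE]

Derivation:
Op 1: a = malloc(4) -> a = 0; heap: [0-3 ALLOC][4-32 FREE]
Op 2: b = malloc(3) -> b = 4; heap: [0-3 ALLOC][4-6 ALLOC][7-32 FREE]
Op 3: b = realloc(b, 11) -> b = 4; heap: [0-3 ALLOC][4-14 ALLOC][15-32 FREE]
Op 4: free(a) -> (freed a); heap: [0-3 FREE][4-14 ALLOC][15-32 FREE]
Op 5: c = malloc(8) -> c = 15; heap: [0-3 FREE][4-14 ALLOC][15-22 ALLOC][23-32 FREE]
free(b): b = 4 -> block [4-14 ALLOC]; mark free, coalesce with adjacent free neighbors -> [0-14 FREE][15-22 ALLOC][23-32 FREE]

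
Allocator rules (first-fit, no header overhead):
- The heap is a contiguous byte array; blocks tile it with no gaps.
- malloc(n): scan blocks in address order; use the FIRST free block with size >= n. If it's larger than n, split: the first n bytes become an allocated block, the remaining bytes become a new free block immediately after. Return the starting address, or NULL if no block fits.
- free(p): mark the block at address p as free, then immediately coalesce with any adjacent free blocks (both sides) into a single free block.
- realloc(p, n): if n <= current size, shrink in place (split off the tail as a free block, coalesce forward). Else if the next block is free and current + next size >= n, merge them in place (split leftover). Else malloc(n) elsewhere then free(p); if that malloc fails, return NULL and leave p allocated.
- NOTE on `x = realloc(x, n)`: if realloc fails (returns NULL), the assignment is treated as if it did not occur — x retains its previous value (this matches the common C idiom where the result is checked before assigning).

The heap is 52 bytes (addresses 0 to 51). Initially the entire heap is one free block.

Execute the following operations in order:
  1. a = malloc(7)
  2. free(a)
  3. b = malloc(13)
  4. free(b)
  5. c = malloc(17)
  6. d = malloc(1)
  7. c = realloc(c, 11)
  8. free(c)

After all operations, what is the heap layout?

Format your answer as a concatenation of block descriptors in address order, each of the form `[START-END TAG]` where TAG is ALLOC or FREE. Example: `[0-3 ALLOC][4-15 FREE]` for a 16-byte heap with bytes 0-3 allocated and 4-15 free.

Op 1: a = malloc(7) -> a = 0; heap: [0-6 ALLOC][7-51 FREE]
Op 2: free(a) -> (freed a); heap: [0-51 FREE]
Op 3: b = malloc(13) -> b = 0; heap: [0-12 ALLOC][13-51 FREE]
Op 4: free(b) -> (freed b); heap: [0-51 FREE]
Op 5: c = malloc(17) -> c = 0; heap: [0-16 ALLOC][17-51 FREE]
Op 6: d = malloc(1) -> d = 17; heap: [0-16 ALLOC][17-17 ALLOC][18-51 FREE]
Op 7: c = realloc(c, 11) -> c = 0; heap: [0-10 ALLOC][11-16 FREE][17-17 ALLOC][18-51 FREE]
Op 8: free(c) -> (freed c); heap: [0-16 FREE][17-17 ALLOC][18-51 FREE]

Answer: [0-16 FREE][17-17 ALLOC][18-51 FREE]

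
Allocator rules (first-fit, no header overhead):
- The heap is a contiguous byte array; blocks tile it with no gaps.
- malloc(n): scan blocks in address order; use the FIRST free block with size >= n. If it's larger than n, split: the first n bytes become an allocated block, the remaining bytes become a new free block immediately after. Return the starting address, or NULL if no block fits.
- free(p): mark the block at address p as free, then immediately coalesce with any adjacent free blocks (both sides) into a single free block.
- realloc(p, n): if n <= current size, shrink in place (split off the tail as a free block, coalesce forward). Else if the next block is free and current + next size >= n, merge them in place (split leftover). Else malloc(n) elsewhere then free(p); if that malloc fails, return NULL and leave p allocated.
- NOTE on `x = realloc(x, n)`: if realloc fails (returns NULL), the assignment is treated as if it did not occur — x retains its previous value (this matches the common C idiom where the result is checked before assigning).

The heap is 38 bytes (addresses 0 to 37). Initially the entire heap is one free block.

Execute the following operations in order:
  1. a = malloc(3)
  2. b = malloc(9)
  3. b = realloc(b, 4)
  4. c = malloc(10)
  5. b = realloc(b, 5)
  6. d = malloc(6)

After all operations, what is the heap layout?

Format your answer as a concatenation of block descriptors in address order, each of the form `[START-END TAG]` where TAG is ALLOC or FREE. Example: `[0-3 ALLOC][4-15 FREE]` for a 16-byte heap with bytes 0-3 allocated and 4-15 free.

Op 1: a = malloc(3) -> a = 0; heap: [0-2 ALLOC][3-37 FREE]
Op 2: b = malloc(9) -> b = 3; heap: [0-2 ALLOC][3-11 ALLOC][12-37 FREE]
Op 3: b = realloc(b, 4) -> b = 3; heap: [0-2 ALLOC][3-6 ALLOC][7-37 FREE]
Op 4: c = malloc(10) -> c = 7; heap: [0-2 ALLOC][3-6 ALLOC][7-16 ALLOC][17-37 FREE]
Op 5: b = realloc(b, 5) -> b = 17; heap: [0-2 ALLOC][3-6 FREE][7-16 ALLOC][17-21 ALLOC][22-37 FREE]
Op 6: d = malloc(6) -> d = 22; heap: [0-2 ALLOC][3-6 FREE][7-16 ALLOC][17-21 ALLOC][22-27 ALLOC][28-37 FREE]

Answer: [0-2 ALLOC][3-6 FREE][7-16 ALLOC][17-21 ALLOC][22-27 ALLOC][28-37 FREE]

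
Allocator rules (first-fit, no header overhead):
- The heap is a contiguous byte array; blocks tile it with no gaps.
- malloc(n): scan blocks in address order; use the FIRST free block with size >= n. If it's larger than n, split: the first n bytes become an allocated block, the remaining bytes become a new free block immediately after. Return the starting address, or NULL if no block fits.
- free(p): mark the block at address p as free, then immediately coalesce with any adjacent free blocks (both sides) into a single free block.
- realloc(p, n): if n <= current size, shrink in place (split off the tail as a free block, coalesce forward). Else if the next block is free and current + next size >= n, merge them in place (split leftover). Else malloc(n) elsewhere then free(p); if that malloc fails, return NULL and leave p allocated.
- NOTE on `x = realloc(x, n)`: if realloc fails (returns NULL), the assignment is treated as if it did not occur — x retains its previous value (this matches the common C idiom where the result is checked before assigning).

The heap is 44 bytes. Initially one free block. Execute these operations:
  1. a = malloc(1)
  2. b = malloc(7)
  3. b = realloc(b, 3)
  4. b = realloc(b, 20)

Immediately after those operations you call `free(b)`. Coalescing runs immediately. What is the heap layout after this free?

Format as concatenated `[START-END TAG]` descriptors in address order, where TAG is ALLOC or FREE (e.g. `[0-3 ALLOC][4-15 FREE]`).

Answer: [0-0 ALLOC][1-43 FREE]

Derivation:
Op 1: a = malloc(1) -> a = 0; heap: [0-0 ALLOC][1-43 FREE]
Op 2: b = malloc(7) -> b = 1; heap: [0-0 ALLOC][1-7 ALLOC][8-43 FREE]
Op 3: b = realloc(b, 3) -> b = 1; heap: [0-0 ALLOC][1-3 ALLOC][4-43 FREE]
Op 4: b = realloc(b, 20) -> b = 1; heap: [0-0 ALLOC][1-20 ALLOC][21-43 FREE]
free(b): b = 1 -> block [1-20 ALLOC]; mark free, coalesce with adjacent free neighbors -> [0-0 ALLOC][1-43 FREE]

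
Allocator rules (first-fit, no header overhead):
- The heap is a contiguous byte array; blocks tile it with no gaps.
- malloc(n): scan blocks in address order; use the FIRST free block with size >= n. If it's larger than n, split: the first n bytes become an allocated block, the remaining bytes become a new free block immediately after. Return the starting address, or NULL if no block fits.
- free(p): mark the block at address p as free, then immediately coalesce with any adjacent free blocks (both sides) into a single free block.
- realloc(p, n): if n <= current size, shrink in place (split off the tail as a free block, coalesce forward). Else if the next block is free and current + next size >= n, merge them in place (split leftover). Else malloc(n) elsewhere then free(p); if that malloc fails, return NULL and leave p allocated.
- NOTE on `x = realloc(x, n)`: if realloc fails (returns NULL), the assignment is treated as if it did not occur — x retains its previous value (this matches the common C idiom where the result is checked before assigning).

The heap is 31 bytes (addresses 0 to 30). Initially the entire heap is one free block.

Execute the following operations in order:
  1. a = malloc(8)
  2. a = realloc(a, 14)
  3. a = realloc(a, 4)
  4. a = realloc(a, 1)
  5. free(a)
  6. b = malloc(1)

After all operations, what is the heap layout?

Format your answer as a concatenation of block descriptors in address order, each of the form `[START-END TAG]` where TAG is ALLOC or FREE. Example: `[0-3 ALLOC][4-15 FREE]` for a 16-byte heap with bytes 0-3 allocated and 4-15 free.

Answer: [0-0 ALLOC][1-30 FREE]

Derivation:
Op 1: a = malloc(8) -> a = 0; heap: [0-7 ALLOC][8-30 FREE]
Op 2: a = realloc(a, 14) -> a = 0; heap: [0-13 ALLOC][14-30 FREE]
Op 3: a = realloc(a, 4) -> a = 0; heap: [0-3 ALLOC][4-30 FREE]
Op 4: a = realloc(a, 1) -> a = 0; heap: [0-0 ALLOC][1-30 FREE]
Op 5: free(a) -> (freed a); heap: [0-30 FREE]
Op 6: b = malloc(1) -> b = 0; heap: [0-0 ALLOC][1-30 FREE]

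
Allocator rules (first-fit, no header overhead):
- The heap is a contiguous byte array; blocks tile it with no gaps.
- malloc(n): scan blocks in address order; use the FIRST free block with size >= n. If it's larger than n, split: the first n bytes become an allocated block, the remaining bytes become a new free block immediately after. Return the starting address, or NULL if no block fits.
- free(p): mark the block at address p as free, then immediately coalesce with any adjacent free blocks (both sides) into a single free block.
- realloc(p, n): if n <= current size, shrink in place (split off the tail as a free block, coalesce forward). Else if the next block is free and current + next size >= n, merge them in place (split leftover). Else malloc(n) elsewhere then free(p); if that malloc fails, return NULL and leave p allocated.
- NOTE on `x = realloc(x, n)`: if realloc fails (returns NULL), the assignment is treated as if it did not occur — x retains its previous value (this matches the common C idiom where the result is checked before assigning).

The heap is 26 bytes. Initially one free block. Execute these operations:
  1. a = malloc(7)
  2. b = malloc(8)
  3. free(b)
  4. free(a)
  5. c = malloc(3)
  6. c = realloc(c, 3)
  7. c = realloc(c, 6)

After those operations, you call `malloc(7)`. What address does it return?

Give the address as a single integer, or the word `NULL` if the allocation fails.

Answer: 6

Derivation:
Op 1: a = malloc(7) -> a = 0; heap: [0-6 ALLOC][7-25 FREE]
Op 2: b = malloc(8) -> b = 7; heap: [0-6 ALLOC][7-14 ALLOC][15-25 FREE]
Op 3: free(b) -> (freed b); heap: [0-6 ALLOC][7-25 FREE]
Op 4: free(a) -> (freed a); heap: [0-25 FREE]
Op 5: c = malloc(3) -> c = 0; heap: [0-2 ALLOC][3-25 FREE]
Op 6: c = realloc(c, 3) -> c = 0; heap: [0-2 ALLOC][3-25 FREE]
Op 7: c = realloc(c, 6) -> c = 0; heap: [0-5 ALLOC][6-25 FREE]
malloc(7): first-fit scan over [0-5 ALLOC][6-25 FREE] -> 6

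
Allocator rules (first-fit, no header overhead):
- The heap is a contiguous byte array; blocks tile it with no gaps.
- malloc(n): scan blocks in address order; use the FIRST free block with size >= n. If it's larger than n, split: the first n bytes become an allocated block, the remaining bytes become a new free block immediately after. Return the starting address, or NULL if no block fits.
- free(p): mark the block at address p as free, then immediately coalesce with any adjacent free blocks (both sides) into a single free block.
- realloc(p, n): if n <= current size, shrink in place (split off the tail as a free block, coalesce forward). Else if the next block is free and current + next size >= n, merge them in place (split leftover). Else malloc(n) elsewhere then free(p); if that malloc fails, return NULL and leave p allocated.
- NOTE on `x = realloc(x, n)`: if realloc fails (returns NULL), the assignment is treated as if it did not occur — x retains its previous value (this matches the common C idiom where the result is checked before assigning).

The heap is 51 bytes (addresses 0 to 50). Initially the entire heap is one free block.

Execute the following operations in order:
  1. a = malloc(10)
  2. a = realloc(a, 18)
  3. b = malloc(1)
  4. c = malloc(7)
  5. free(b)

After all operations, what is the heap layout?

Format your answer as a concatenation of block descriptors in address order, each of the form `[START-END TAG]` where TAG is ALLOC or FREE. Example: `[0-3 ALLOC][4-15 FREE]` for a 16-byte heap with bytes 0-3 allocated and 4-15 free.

Answer: [0-17 ALLOC][18-18 FREE][19-25 ALLOC][26-50 FREE]

Derivation:
Op 1: a = malloc(10) -> a = 0; heap: [0-9 ALLOC][10-50 FREE]
Op 2: a = realloc(a, 18) -> a = 0; heap: [0-17 ALLOC][18-50 FREE]
Op 3: b = malloc(1) -> b = 18; heap: [0-17 ALLOC][18-18 ALLOC][19-50 FREE]
Op 4: c = malloc(7) -> c = 19; heap: [0-17 ALLOC][18-18 ALLOC][19-25 ALLOC][26-50 FREE]
Op 5: free(b) -> (freed b); heap: [0-17 ALLOC][18-18 FREE][19-25 ALLOC][26-50 FREE]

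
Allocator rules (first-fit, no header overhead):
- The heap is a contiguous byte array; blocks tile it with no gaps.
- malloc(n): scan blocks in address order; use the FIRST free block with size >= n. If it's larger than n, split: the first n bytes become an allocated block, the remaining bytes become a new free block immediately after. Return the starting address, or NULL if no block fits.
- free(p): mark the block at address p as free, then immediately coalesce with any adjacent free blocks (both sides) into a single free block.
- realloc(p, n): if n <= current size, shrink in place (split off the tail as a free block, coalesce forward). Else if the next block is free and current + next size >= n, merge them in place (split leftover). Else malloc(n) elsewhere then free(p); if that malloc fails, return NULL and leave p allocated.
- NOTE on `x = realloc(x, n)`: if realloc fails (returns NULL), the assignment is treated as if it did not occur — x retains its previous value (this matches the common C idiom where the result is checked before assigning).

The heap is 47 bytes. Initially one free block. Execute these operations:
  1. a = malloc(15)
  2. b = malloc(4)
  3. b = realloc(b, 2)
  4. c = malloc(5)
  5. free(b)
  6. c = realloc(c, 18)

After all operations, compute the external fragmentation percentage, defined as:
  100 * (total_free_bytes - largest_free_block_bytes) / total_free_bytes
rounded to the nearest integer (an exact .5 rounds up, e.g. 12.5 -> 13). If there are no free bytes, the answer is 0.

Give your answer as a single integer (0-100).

Op 1: a = malloc(15) -> a = 0; heap: [0-14 ALLOC][15-46 FREE]
Op 2: b = malloc(4) -> b = 15; heap: [0-14 ALLOC][15-18 ALLOC][19-46 FREE]
Op 3: b = realloc(b, 2) -> b = 15; heap: [0-14 ALLOC][15-16 ALLOC][17-46 FREE]
Op 4: c = malloc(5) -> c = 17; heap: [0-14 ALLOC][15-16 ALLOC][17-21 ALLOC][22-46 FREE]
Op 5: free(b) -> (freed b); heap: [0-14 ALLOC][15-16 FREE][17-21 ALLOC][22-46 FREE]
Op 6: c = realloc(c, 18) -> c = 17; heap: [0-14 ALLOC][15-16 FREE][17-34 ALLOC][35-46 FREE]
Free blocks: [2 12] total_free=14 largest=12 -> 100*(14-12)/14 = 200/14 ≈ 14.286 -> rounds to 14

Answer: 14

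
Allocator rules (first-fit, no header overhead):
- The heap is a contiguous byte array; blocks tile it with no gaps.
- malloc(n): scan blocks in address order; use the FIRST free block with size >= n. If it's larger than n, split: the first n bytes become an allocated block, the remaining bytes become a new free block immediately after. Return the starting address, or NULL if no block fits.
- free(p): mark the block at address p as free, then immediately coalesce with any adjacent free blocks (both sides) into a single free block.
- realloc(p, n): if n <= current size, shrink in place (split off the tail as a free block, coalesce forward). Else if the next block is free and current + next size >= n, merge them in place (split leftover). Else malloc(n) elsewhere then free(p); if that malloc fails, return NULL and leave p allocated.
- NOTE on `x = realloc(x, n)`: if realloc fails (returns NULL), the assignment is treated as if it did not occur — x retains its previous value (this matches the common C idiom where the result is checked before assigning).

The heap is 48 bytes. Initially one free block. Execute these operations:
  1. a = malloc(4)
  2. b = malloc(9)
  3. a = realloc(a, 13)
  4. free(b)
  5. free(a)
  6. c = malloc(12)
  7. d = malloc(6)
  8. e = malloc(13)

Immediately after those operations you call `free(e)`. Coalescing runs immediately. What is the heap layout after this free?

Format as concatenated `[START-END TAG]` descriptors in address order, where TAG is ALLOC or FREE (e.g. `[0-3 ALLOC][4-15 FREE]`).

Op 1: a = malloc(4) -> a = 0; heap: [0-3 ALLOC][4-47 FREE]
Op 2: b = malloc(9) -> b = 4; heap: [0-3 ALLOC][4-12 ALLOC][13-47 FREE]
Op 3: a = realloc(a, 13) -> a = 13; heap: [0-3 FREE][4-12 ALLOC][13-25 ALLOC][26-47 FREE]
Op 4: free(b) -> (freed b); heap: [0-12 FREE][13-25 ALLOC][26-47 FREE]
Op 5: free(a) -> (freed a); heap: [0-47 FREE]
Op 6: c = malloc(12) -> c = 0; heap: [0-11 ALLOC][12-47 FREE]
Op 7: d = malloc(6) -> d = 12; heap: [0-11 ALLOC][12-17 ALLOC][18-47 FREE]
Op 8: e = malloc(13) -> e = 18; heap: [0-11 ALLOC][12-17 ALLOC][18-30 ALLOC][31-47 FREE]
free(e): e = 18 -> block [18-30 ALLOC]; mark free, coalesce with adjacent free neighbors -> [0-11 ALLOC][12-17 ALLOC][18-47 FREE]

Answer: [0-11 ALLOC][12-17 ALLOC][18-47 FREE]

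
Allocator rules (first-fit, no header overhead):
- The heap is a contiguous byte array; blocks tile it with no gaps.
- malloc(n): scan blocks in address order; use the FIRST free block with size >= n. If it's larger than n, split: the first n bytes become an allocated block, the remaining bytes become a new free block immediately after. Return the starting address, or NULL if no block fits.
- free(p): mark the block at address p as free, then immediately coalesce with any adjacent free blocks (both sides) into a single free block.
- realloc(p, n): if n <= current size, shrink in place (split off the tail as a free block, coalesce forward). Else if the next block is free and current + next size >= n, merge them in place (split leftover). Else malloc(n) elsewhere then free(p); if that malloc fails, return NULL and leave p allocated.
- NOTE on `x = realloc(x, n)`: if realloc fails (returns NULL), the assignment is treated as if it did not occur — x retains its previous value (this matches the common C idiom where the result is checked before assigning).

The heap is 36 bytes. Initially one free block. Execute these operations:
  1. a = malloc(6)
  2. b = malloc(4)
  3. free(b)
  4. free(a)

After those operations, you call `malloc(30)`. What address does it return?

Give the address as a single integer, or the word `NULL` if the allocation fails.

Answer: 0

Derivation:
Op 1: a = malloc(6) -> a = 0; heap: [0-5 ALLOC][6-35 FREE]
Op 2: b = malloc(4) -> b = 6; heap: [0-5 ALLOC][6-9 ALLOC][10-35 FREE]
Op 3: free(b) -> (freed b); heap: [0-5 ALLOC][6-35 FREE]
Op 4: free(a) -> (freed a); heap: [0-35 FREE]
malloc(30): first-fit scan over [0-35 FREE] -> 0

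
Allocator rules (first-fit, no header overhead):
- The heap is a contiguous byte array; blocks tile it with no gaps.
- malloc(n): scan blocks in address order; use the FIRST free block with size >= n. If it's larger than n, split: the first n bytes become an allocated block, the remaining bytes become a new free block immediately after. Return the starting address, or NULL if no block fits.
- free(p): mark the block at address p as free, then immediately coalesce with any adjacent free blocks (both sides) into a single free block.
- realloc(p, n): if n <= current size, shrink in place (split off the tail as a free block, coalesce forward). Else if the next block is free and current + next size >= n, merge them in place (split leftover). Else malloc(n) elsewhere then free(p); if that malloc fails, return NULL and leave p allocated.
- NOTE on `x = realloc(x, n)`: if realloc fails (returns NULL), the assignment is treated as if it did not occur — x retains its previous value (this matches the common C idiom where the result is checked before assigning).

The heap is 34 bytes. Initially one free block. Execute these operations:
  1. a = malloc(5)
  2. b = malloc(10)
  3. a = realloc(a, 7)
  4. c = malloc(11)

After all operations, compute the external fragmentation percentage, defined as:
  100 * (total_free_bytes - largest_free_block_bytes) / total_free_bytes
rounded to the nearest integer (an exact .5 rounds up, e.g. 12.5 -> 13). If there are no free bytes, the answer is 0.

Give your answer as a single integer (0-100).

Answer: 17

Derivation:
Op 1: a = malloc(5) -> a = 0; heap: [0-4 ALLOC][5-33 FREE]
Op 2: b = malloc(10) -> b = 5; heap: [0-4 ALLOC][5-14 ALLOC][15-33 FREE]
Op 3: a = realloc(a, 7) -> a = 15; heap: [0-4 FREE][5-14 ALLOC][15-21 ALLOC][22-33 FREE]
Op 4: c = malloc(11) -> c = 22; heap: [0-4 FREE][5-14 ALLOC][15-21 ALLOC][22-32 ALLOC][33-33 FREE]
Free blocks: [5 1] total_free=6 largest=5 -> 100*(6-5)/6 = 100/6 ≈ 16.667 -> rounds to 17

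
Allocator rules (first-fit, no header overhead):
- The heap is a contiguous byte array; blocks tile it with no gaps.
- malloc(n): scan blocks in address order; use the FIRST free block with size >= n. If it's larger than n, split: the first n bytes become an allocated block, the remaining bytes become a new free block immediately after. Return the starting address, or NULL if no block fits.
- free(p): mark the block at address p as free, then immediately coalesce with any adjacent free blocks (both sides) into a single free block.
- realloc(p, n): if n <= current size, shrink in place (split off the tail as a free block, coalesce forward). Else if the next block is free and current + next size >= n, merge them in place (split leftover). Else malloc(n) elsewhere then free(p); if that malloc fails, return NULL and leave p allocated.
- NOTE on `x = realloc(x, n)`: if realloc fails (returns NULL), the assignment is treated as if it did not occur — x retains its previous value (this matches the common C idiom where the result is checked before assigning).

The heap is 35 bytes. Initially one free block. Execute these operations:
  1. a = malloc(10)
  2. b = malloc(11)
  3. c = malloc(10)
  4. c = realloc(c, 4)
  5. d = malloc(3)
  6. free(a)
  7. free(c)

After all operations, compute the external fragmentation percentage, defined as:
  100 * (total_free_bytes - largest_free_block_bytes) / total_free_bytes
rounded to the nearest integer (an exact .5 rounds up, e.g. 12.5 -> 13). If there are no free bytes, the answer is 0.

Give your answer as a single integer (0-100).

Answer: 52

Derivation:
Op 1: a = malloc(10) -> a = 0; heap: [0-9 ALLOC][10-34 FREE]
Op 2: b = malloc(11) -> b = 10; heap: [0-9 ALLOC][10-20 ALLOC][21-34 FREE]
Op 3: c = malloc(10) -> c = 21; heap: [0-9 ALLOC][10-20 ALLOC][21-30 ALLOC][31-34 FREE]
Op 4: c = realloc(c, 4) -> c = 21; heap: [0-9 ALLOC][10-20 ALLOC][21-24 ALLOC][25-34 FREE]
Op 5: d = malloc(3) -> d = 25; heap: [0-9 ALLOC][10-20 ALLOC][21-24 ALLOC][25-27 ALLOC][28-34 FREE]
Op 6: free(a) -> (freed a); heap: [0-9 FREE][10-20 ALLOC][21-24 ALLOC][25-27 ALLOC][28-34 FREE]
Op 7: free(c) -> (freed c); heap: [0-9 FREE][10-20 ALLOC][21-24 FREE][25-27 ALLOC][28-34 FREE]
Free blocks: [10 4 7] total_free=21 largest=10 -> 100*(21-10)/21 = 1100/21 ≈ 52.381 -> rounds to 52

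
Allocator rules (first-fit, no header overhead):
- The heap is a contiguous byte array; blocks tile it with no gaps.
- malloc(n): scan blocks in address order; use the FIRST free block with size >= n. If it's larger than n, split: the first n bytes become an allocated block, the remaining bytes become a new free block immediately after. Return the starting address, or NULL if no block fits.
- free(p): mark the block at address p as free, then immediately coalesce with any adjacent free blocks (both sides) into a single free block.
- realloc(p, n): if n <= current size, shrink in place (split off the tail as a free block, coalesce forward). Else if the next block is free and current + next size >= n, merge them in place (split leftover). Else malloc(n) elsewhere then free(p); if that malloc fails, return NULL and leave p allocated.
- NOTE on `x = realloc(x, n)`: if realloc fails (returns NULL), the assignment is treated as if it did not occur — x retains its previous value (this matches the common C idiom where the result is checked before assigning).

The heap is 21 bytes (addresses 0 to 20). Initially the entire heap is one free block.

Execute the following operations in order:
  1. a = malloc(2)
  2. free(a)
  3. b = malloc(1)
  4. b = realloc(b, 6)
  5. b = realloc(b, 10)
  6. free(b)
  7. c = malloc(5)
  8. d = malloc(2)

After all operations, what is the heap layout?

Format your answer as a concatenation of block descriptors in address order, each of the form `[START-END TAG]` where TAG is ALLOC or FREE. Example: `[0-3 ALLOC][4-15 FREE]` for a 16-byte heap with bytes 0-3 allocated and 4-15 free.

Op 1: a = malloc(2) -> a = 0; heap: [0-1 ALLOC][2-20 FREE]
Op 2: free(a) -> (freed a); heap: [0-20 FREE]
Op 3: b = malloc(1) -> b = 0; heap: [0-0 ALLOC][1-20 FREE]
Op 4: b = realloc(b, 6) -> b = 0; heap: [0-5 ALLOC][6-20 FREE]
Op 5: b = realloc(b, 10) -> b = 0; heap: [0-9 ALLOC][10-20 FREE]
Op 6: free(b) -> (freed b); heap: [0-20 FREE]
Op 7: c = malloc(5) -> c = 0; heap: [0-4 ALLOC][5-20 FREE]
Op 8: d = malloc(2) -> d = 5; heap: [0-4 ALLOC][5-6 ALLOC][7-20 FREE]

Answer: [0-4 ALLOC][5-6 ALLOC][7-20 FREE]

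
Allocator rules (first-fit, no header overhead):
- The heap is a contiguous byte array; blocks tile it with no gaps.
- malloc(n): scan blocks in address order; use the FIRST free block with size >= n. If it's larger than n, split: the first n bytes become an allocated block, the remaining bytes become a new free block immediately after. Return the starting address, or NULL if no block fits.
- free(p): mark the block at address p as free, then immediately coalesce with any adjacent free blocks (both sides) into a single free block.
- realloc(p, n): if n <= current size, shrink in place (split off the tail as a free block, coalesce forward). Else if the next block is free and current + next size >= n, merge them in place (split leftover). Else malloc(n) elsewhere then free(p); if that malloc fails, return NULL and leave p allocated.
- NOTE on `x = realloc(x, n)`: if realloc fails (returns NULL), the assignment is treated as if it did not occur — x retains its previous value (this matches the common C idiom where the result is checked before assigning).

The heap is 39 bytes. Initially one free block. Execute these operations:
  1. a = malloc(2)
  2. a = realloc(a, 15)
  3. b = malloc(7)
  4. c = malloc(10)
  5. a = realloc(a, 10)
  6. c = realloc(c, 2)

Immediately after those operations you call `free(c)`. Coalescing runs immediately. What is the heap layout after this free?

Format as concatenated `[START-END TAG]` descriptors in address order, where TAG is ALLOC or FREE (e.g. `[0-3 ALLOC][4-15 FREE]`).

Op 1: a = malloc(2) -> a = 0; heap: [0-1 ALLOC][2-38 FREE]
Op 2: a = realloc(a, 15) -> a = 0; heap: [0-14 ALLOC][15-38 FREE]
Op 3: b = malloc(7) -> b = 15; heap: [0-14 ALLOC][15-21 ALLOC][22-38 FREE]
Op 4: c = malloc(10) -> c = 22; heap: [0-14 ALLOC][15-21 ALLOC][22-31 ALLOC][32-38 FREE]
Op 5: a = realloc(a, 10) -> a = 0; heap: [0-9 ALLOC][10-14 FREE][15-21 ALLOC][22-31 ALLOC][32-38 FREE]
Op 6: c = realloc(c, 2) -> c = 22; heap: [0-9 ALLOC][10-14 FREE][15-21 ALLOC][22-23 ALLOC][24-38 FREE]
free(c): c = 22 -> block [22-23 ALLOC]; mark free, coalesce with adjacent free neighbors -> [0-9 ALLOC][10-14 FREE][15-21 ALLOC][22-38 FREE]

Answer: [0-9 ALLOC][10-14 FREE][15-21 ALLOC][22-38 FREE]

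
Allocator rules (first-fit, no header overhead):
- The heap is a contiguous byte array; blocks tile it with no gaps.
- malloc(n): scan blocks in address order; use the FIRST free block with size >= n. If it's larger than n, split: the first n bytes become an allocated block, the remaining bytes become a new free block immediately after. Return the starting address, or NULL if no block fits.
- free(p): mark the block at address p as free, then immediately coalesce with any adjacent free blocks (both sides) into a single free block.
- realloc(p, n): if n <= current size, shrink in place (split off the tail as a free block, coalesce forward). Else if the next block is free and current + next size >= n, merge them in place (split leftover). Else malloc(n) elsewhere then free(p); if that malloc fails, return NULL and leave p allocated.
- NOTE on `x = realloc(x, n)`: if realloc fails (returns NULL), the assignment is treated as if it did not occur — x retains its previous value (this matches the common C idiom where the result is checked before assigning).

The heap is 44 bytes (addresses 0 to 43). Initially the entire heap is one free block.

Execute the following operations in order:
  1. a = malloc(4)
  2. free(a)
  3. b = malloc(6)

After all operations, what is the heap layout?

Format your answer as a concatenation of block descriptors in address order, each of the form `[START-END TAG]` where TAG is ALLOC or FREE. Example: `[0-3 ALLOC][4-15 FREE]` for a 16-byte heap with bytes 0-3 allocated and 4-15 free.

Answer: [0-5 ALLOC][6-43 FREE]

Derivation:
Op 1: a = malloc(4) -> a = 0; heap: [0-3 ALLOC][4-43 FREE]
Op 2: free(a) -> (freed a); heap: [0-43 FREE]
Op 3: b = malloc(6) -> b = 0; heap: [0-5 ALLOC][6-43 FREE]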